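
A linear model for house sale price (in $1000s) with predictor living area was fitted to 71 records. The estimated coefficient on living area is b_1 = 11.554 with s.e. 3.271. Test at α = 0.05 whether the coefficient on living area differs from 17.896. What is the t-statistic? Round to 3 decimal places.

H₀: β₁ = 17.896 vs H₁: β₁ ≠ 17.896.
t = (b_1 − β₁⁰)/SE = (11.554 − 17.896) / 3.271 = -1.939.
df = n − 2 = 71 − 2 = 69.
Two-sided p ≈ 0.0566, which is ≥ 0.05, so fail to reject H₀.
The data are consistent with a true slope of 17.896 $1000s per unit of living area.

t = -1.939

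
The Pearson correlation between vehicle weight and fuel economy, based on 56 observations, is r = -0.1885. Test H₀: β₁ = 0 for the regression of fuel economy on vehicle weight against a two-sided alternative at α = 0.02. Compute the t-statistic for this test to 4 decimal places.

t = r·√(n − 2)/√(1 − r²) = -0.1885·√54/√0.964468 = -1.4105.
df = n − 2 = 54.
Two-sided p ≈ 0.1641, which is ≥ 0.02, so fail to reject H₀.
The data do not give significant evidence of a linear association between vehicle weight and fuel economy.

t = -1.4105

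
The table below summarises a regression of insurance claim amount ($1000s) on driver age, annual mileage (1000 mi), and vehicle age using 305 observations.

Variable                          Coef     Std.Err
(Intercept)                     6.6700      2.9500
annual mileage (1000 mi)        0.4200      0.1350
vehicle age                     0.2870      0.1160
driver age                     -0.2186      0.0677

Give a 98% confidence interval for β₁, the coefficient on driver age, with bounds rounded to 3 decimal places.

Read off: b = -0.2186, SE = 0.0677 for driver age.
df = n − k − 1 = 305 − 3 − 1 = 301.
t* = t_{0.01, 301} = 2.3388.
Margin = t* × SE = 2.3388 × 0.0677 = 0.15834.
CI: -0.2186 ± 0.15834 → (-0.377, -0.060).

(-0.377, -0.060)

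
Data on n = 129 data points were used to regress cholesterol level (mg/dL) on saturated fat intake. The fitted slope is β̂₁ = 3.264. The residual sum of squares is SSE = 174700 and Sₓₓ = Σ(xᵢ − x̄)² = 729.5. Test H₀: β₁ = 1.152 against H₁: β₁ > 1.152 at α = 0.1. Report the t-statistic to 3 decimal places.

t = 1.538

MSE = SSE/(n − 2) = 174700/127 = 1375.59.
SE(β̂₁) = √(MSE/Sₓₓ) = √(1375.59/729.5) = 1.37319.
t = (3.264 − 1.152) / 1.37319 = 1.538.
df = n − 2 = 127.
One-sided p ≈ 0.0633, which is < 0.1, so reject H₀.
There is evidence that the true slope on saturated fat intake exceeds 1.152 mg/dL per unit.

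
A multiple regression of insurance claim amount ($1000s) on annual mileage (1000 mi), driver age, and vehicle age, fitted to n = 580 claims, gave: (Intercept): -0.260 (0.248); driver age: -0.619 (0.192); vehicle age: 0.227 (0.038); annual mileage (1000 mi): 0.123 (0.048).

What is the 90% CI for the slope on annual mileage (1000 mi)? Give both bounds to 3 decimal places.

Read off: b = 0.123, SE = 0.048 for annual mileage (1000 mi).
df = n − k − 1 = 580 − 3 − 1 = 576.
t* = t_{0.05, 576} = 1.647503.
Margin = t* × SE = 1.647503 × 0.048 = 0.07908.
CI: 0.123 ± 0.07908 → (0.044, 0.202).

(0.044, 0.202)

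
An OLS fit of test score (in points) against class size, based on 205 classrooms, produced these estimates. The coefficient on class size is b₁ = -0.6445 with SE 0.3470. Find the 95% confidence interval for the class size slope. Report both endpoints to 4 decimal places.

df = n − 2 = 205 − 2 = 203.
t* = t_{0.025, 203} = 1.971719.
Margin = t* × SE = 1.971719 × 0.3470 = 0.684186.
CI: -0.6445 ± 0.684186 → (-1.3287, 0.0397).
With 95% confidence, each one-unit increase in class size is associated with a change of between -1.3287 and 0.0397 points in test score.

(-1.3287, 0.0397)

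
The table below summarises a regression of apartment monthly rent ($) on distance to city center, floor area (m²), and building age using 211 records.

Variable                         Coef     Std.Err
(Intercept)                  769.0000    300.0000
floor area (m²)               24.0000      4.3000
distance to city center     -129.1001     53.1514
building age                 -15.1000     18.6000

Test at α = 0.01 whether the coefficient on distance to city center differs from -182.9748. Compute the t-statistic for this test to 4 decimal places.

t = 1.0136

Read off: b = -129.1001, SE = 53.1514 for distance to city center.
H₀: β₁ = -182.9748 vs H₁: β₁ ≠ -182.9748.
t = (-129.1001 − (-182.9748)) / 53.1514 = 1.0136.
df = n − k − 1 = 211 − 3 − 1 = 207.
Two-sided p ≈ 0.3120, which is ≥ 0.01, so fail to reject H₀.
The data are consistent with a true slope of -182.9748 $ per unit of distance to city center, holding the other predictors fixed.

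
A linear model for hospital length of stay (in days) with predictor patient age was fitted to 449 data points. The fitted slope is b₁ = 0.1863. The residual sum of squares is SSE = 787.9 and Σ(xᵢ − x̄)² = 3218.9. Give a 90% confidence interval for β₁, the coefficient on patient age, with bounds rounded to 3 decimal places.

(0.148, 0.225)

MSE = SSE/(n − 2) = 787.9/447 = 1.76264.
SE(b₁) = √(MSE/Sₓₓ) = √(1.76264/3218.9) = 0.0234007.
df = n − 2 = 447.
t* = t_{0.05, 447} = 1.64827.
Margin = t* × SE = 1.64827 × 0.0234007 = 0.03857.
CI: 0.1863 ± 0.03857 → (0.148, 0.225).
With 90% confidence, each one-unit increase in patient age is associated with a change of between 0.148 and 0.225 days in hospital length of stay.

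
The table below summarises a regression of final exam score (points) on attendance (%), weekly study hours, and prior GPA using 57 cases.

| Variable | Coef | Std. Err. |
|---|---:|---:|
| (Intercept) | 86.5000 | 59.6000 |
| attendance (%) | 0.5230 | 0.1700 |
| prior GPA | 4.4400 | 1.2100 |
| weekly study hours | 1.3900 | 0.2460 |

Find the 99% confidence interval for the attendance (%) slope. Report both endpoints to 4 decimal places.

Read off: b = 0.5230, SE = 0.1700 for attendance (%).
df = n − k − 1 = 57 − 3 − 1 = 53.
t* = t_{0.005, 53} = 2.671823.
Margin = t* × SE = 2.671823 × 0.1700 = 0.454210.
CI: 0.5230 ± 0.454210 → (0.0688, 0.9772).

(0.0688, 0.9772)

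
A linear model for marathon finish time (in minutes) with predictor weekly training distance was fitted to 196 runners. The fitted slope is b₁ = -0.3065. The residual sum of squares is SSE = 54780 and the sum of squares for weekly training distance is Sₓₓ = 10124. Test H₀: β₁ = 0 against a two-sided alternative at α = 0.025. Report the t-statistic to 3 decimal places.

MSE = SSE/(n − 2) = 54780/194 = 282.371.
SE(b₁) = √(MSE/Sₓₓ) = √(282.371/10124) = 0.167007.
t = -0.3065 / 0.167007 = -1.835.
df = n − 2 = 194.
Two-sided p ≈ 0.0680, which is ≥ 0.025, so fail to reject H₀.
The data do not give significant evidence of an association between weekly training distance and marathon finish time.

t = -1.835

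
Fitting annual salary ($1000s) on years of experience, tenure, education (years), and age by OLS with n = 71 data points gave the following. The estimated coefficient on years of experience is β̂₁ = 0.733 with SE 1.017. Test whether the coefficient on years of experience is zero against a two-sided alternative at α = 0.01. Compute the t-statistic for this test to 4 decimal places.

H₀: β₁ = 0 vs H₁: β₁ ≠ 0.
t = (β̂₁ − β₁⁰)/SE = 0.733 / 1.017 = 0.7207.
df = n − k − 1 = 71 − 4 − 1 = 66.
Two-sided p ≈ 0.4736, which is ≥ 0.01, so fail to reject H₀.
The data do not give significant evidence of an association between years of experience and annual salary, after adjusting for the other predictors.

t = 0.7207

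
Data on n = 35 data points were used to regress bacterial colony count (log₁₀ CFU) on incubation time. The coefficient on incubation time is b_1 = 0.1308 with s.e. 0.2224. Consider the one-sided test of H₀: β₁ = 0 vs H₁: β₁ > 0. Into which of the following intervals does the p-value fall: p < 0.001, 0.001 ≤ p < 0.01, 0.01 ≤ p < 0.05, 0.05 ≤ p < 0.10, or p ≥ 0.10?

t = 0.1308 / 0.2224 = 0.588.
df = n − 2 = 35 − 2 = 33.
One-sided p = P(T_{33} > t) ≈ 0.2802.
So p ≥ 0.10.

p ≥ 0.10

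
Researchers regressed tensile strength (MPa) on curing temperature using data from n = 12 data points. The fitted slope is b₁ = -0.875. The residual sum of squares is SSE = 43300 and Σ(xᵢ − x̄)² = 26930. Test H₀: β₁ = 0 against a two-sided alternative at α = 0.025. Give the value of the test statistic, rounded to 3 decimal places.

MSE = SSE/(n − 2) = 43300/10 = 4330.
SE(b₁) = √(MSE/Sₓₓ) = √(4330/26930) = 0.400983.
t = -0.875 / 0.400983 = -2.182.
df = n − 2 = 10.
Two-sided p ≈ 0.0540, which is ≥ 0.025, so fail to reject H₀.
The data do not give significant evidence of an association between curing temperature and tensile strength.

t = -2.182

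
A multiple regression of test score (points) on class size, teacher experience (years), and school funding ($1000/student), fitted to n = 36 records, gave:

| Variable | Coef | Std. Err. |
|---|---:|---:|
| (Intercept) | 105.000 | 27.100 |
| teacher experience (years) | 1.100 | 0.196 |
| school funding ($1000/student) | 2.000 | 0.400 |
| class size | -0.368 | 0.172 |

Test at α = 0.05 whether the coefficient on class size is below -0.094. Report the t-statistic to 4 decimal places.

t = -1.5930

Read off: b = -0.368, SE = 0.172 for class size.
H₀: β₁ = -0.094 vs H₁: β₁ < -0.094.
t = (-0.368 − (-0.094)) / 0.172 = -1.5930.
df = n − k − 1 = 36 − 3 − 1 = 32.
One-sided p ≈ 0.0605, which is ≥ 0.05, so fail to reject H₀.
The data do not give significant evidence that the true slope on class size is below -0.094 points per unit, holding the other predictors fixed.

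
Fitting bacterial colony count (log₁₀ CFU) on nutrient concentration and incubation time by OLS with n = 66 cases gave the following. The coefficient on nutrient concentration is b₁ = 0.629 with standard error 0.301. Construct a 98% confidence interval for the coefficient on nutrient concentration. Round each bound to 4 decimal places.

(-0.0895, 1.3475)

df = n − k − 1 = 66 − 2 − 1 = 63.
t* = t_{0.01, 63} = 2.387008.
Margin = t* × SE = 2.387008 × 0.301 = 0.718489.
CI: 0.629 ± 0.718489 → (-0.0895, 1.3475).
With 98% confidence, each one-unit increase in nutrient concentration is associated with a change of between -0.0895 and 1.3475 log₁₀ CFU in bacterial colony count, holding the other predictors fixed.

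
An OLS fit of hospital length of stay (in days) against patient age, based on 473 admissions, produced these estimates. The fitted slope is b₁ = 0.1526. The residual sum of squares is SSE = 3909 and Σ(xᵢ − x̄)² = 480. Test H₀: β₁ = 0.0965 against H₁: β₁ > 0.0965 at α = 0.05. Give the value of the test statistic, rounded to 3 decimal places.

MSE = SSE/(n − 2) = 3909/471 = 8.29936.
SE(b₁) = √(MSE/Sₓₓ) = √(8.29936/480) = 0.131493.
t = (0.1526 − 0.0965) / 0.131493 = 0.427.
df = n − 2 = 471.
One-sided p ≈ 0.3349, which is ≥ 0.05, so fail to reject H₀.
The data do not give significant evidence that the true slope on patient age exceeds 0.0965 days per unit.

t = 0.427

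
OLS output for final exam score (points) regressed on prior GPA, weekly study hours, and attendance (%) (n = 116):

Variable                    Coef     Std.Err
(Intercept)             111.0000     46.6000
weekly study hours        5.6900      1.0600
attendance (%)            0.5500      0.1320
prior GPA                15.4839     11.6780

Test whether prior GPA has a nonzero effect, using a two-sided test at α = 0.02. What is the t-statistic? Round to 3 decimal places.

Read off: b = 15.4839, SE = 11.6780 for prior GPA.
H₀: β₁ = 0 vs H₁: β₁ ≠ 0.
t = 15.4839 / 11.6780 = 1.326.
df = n − k − 1 = 116 − 3 − 1 = 112.
Two-sided p ≈ 0.1876, which is ≥ 0.02, so fail to reject H₀.
The data do not give significant evidence of an association between prior GPA and final exam score, after adjusting for the other predictors.

t = 1.326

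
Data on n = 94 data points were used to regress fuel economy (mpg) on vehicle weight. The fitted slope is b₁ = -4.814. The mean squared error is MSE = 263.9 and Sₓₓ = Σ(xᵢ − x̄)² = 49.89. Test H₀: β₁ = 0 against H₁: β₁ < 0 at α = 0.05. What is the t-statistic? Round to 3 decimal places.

SE(b₁) = √(MSE/Sₓₓ) = √(263.9/49.89) = 2.29992.
t = -4.814 / 2.29992 = -2.093.
df = n − 2 = 92.
One-sided p ≈ 0.0195, which is < 0.05, so reject H₀.
There is evidence that the true slope on vehicle weight is negative.

t = -2.093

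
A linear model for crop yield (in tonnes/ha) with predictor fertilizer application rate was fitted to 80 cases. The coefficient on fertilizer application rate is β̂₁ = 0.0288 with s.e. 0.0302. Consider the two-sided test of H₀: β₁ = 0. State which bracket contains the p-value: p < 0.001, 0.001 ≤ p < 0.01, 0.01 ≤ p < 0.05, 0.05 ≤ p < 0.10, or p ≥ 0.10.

t = 0.0288 / 0.0302 = 0.954.
df = n − 2 = 80 − 2 = 78.
Two-sided p = 2·P(T_{78} > |t|) ≈ 0.3432.
So p ≥ 0.10.

p ≥ 0.10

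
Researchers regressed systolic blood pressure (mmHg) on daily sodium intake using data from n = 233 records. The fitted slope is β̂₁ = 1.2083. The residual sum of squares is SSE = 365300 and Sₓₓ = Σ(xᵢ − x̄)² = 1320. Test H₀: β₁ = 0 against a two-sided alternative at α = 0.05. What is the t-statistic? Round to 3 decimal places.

t = 1.104

MSE = SSE/(n − 2) = 365300/231 = 1581.39.
SE(β̂₁) = √(MSE/Sₓₓ) = √(1581.39/1320) = 1.09454.
t = 1.2083 / 1.09454 = 1.104.
df = n − 2 = 231.
Two-sided p ≈ 0.2708, which is ≥ 0.05, so fail to reject H₀.
The data do not give significant evidence of an association between daily sodium intake and systolic blood pressure.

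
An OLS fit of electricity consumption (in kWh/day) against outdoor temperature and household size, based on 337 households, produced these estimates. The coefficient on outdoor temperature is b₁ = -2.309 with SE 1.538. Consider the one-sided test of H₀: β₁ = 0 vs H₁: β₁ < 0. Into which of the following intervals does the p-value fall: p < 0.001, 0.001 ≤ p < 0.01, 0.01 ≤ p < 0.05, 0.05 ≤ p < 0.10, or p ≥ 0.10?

0.05 ≤ p < 0.10

t = -2.309 / 1.538 = -1.501.
df = n − k − 1 = 337 − 2 − 1 = 334.
One-sided p = P(T_{334} < t) ≈ 0.0671.
So 0.05 ≤ p < 0.10.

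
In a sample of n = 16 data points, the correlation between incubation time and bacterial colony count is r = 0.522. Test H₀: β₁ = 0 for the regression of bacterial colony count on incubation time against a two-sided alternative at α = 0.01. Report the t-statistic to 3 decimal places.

t = r·√(n − 2)/√(1 − r²) = 0.522·√14/√0.727516 = 2.290.
df = n − 2 = 14.
Two-sided p ≈ 0.0381, which is ≥ 0.01, so fail to reject H₀.
The data do not give significant evidence of a linear association between incubation time and bacterial colony count.

t = 2.290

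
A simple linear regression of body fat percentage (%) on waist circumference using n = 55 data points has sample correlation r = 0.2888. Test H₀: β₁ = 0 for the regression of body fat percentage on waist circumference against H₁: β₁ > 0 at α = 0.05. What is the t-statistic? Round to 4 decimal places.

t = r·√(n − 2)/√(1 − r²) = 0.2888·√53/√0.916595 = 2.1961.
df = n − 2 = 53.
One-sided p ≈ 0.0162, which is < 0.05, so reject H₀.
There is evidence of a linear association between waist circumference and body fat percentage.

t = 2.1961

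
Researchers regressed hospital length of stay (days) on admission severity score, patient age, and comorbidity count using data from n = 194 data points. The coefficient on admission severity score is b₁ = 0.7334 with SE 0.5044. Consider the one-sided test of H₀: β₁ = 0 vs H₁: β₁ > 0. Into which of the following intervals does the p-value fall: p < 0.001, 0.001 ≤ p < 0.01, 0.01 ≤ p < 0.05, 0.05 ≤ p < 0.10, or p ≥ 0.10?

t = 0.7334 / 0.5044 = 1.454.
df = n − k − 1 = 194 − 3 − 1 = 190.
One-sided p = P(T_{190} > t) ≈ 0.0738.
So 0.05 ≤ p < 0.10.

0.05 ≤ p < 0.10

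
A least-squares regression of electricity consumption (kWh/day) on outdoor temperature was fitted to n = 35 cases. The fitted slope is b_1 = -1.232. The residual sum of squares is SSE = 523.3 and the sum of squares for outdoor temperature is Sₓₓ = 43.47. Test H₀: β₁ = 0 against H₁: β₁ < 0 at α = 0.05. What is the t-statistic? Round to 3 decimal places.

t = -2.040

MSE = SSE/(n − 2) = 523.3/33 = 15.8576.
SE(b_1) = √(MSE/Sₓₓ) = √(15.8576/43.47) = 0.603981.
t = -1.232 / 0.603981 = -2.040.
df = n − 2 = 33.
One-sided p ≈ 0.0247, which is < 0.05, so reject H₀.
There is evidence that the true slope on outdoor temperature is negative.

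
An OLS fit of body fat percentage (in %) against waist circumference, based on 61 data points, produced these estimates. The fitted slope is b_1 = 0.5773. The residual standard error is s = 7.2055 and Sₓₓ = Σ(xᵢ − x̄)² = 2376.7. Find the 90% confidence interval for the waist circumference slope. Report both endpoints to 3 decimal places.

SE(b_1) = s/√Sₓₓ = 7.2055/√2376.7 = 0.147801.
df = n − 2 = 59.
t* = t_{0.05, 59} = 1.671093.
Margin = t* × SE = 1.671093 × 0.147801 = 0.24699.
CI: 0.5773 ± 0.24699 → (0.330, 0.824).
With 90% confidence, each one-unit increase in waist circumference is associated with a change of between 0.330 and 0.824 % in body fat percentage.

(0.330, 0.824)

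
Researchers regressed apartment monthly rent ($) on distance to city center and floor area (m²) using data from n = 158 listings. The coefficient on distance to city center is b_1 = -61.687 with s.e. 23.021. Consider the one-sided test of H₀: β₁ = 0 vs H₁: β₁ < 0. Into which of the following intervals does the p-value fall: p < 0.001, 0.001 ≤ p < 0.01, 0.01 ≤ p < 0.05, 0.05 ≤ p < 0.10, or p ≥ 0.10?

t = -61.687 / 23.021 = -2.680.
df = n − k − 1 = 158 − 2 − 1 = 155.
One-sided p = P(T_{155} < t) ≈ 0.0041.
So 0.001 ≤ p < 0.01.

0.001 ≤ p < 0.01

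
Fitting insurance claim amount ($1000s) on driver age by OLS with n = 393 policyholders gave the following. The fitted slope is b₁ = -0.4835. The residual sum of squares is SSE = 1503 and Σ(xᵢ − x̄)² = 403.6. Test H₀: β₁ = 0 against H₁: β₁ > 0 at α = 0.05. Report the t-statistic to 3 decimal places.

t = -4.954

MSE = SSE/(n − 2) = 1503/391 = 3.84399.
SE(b₁) = √(MSE/Sₓₓ) = √(3.84399/403.6) = 0.0975923.
t = -0.4835 / 0.0975923 = -4.954.
df = n − 2 = 391.
One-sided p ≈ 1.0000, which is ≥ 0.05, so fail to reject H₀.
The data do not give significant evidence that the true slope on driver age is positive.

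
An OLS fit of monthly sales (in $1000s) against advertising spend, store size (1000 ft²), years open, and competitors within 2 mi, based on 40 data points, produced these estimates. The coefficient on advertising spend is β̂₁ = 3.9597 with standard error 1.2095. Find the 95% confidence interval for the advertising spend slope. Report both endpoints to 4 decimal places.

(1.5043, 6.4151)

df = n − k − 1 = 40 − 4 − 1 = 35.
t* = t_{0.025, 35} = 2.030108.
Margin = t* × SE = 2.030108 × 1.2095 = 2.455416.
CI: 3.9597 ± 2.455416 → (1.5043, 6.4151).
With 95% confidence, each one-unit increase in advertising spend is associated with a change of between 1.5043 and 6.4151 $1000s in monthly sales, holding the other predictors fixed.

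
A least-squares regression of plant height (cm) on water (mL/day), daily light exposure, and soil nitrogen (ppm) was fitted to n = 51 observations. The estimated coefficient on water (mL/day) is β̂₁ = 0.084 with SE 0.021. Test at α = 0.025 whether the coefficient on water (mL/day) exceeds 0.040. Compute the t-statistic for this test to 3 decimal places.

t = 2.095

H₀: β₁ = 0.040 vs H₁: β₁ > 0.040.
t = (β̂₁ − β₁⁰)/SE = (0.084 − 0.040) / 0.021 = 2.095.
df = n − k − 1 = 51 − 3 − 1 = 47.
One-sided p ≈ 0.0208, which is < 0.025, so reject H₀.
There is evidence that the true slope on water (mL/day) exceeds 0.040 cm per unit, holding the other predictors fixed.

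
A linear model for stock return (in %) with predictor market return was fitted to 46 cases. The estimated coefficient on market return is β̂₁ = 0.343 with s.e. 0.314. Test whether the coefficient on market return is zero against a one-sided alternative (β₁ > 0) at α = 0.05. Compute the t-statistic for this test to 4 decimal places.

H₀: β₁ = 0 vs H₁: β₁ > 0.
t = (β̂₁ − β₁⁰)/SE = 0.343 / 0.314 = 1.0924.
df = n − 2 = 46 − 2 = 44.
One-sided p ≈ 0.1403, which is ≥ 0.05, so fail to reject H₀.
The data do not give significant evidence that the true slope on market return is positive.

t = 1.0924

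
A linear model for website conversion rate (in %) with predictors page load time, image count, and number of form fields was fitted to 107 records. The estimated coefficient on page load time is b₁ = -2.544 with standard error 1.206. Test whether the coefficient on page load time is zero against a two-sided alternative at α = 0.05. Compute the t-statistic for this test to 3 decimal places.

t = -2.109

H₀: β₁ = 0 vs H₁: β₁ ≠ 0.
t = (b₁ − β₁⁰)/SE = -2.544 / 1.206 = -2.109.
df = n − k − 1 = 107 − 3 − 1 = 103.
Two-sided p ≈ 0.0373, which is < 0.05, so reject H₀.
There is evidence that page load time is associated with website conversion rate, holding the other predictors fixed.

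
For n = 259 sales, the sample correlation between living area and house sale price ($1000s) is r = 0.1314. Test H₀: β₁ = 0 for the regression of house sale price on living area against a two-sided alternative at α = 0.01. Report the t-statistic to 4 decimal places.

t = 2.1249

t = r·√(n − 2)/√(1 − r²) = 0.1314·√257/√0.982734 = 2.1249.
df = n − 2 = 257.
Two-sided p ≈ 0.0345, which is ≥ 0.01, so fail to reject H₀.
The data do not give significant evidence of a linear association between living area and house sale price.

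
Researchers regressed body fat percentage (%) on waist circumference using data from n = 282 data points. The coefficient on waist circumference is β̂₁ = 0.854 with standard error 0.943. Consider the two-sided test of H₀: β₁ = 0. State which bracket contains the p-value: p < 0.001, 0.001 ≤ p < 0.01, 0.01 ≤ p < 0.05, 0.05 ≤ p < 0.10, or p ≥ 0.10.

p ≥ 0.10

t = 0.854 / 0.943 = 0.906.
df = n − 2 = 282 − 2 = 280.
Two-sided p = 2·P(T_{280} > |t|) ≈ 0.3659.
So p ≥ 0.10.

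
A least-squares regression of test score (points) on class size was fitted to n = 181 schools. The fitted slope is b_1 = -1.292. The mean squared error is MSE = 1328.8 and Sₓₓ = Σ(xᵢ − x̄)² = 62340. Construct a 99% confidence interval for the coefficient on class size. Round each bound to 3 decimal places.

(-1.672, -0.912)

SE(b_1) = √(MSE/Sₓₓ) = √(1328.8/62340) = 0.145998.
df = n − 2 = 179.
t* = t_{0.005, 179} = 2.603574.
Margin = t* × SE = 2.603574 × 0.145998 = 0.38012.
CI: -1.292 ± 0.38012 → (-1.672, -0.912).
With 99% confidence, each one-unit increase in class size is associated with a change of between -1.672 and -0.912 points in test score.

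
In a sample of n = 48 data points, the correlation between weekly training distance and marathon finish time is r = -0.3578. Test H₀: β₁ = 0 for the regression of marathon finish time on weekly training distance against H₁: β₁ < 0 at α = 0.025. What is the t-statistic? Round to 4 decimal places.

t = r·√(n − 2)/√(1 − r²) = -0.3578·√46/√0.871979 = -2.5988.
df = n − 2 = 46.
One-sided p ≈ 0.0063, which is < 0.025, so reject H₀.
There is evidence of a linear association between weekly training distance and marathon finish time.

t = -2.5988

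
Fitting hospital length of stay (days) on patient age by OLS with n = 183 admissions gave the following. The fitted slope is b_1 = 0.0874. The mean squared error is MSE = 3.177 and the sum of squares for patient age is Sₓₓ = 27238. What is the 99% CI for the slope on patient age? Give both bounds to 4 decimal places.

(0.0593, 0.1155)

SE(b_1) = √(MSE/Sₓₓ) = √(3.177/27238) = 0.0107999.
df = n − 2 = 181.
t* = t_{0.005, 181} = 2.603264.
Margin = t* × SE = 2.603264 × 0.0107999 = 0.028115.
CI: 0.0874 ± 0.028115 → (0.0593, 0.1155).
With 99% confidence, each one-unit increase in patient age is associated with a change of between 0.0593 and 0.1155 days in hospital length of stay.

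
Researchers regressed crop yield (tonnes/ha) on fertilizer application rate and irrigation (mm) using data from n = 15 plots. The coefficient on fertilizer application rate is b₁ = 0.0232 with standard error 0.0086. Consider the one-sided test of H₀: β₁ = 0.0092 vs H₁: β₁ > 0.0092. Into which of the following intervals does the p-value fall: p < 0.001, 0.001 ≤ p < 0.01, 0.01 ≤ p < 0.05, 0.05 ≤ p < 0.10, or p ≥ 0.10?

t = (0.0232 − 0.0092) / 0.0086 = 1.628.
df = n − k − 1 = 15 − 2 − 1 = 12.
One-sided p = P(T_{12} > t) ≈ 0.0647.
So 0.05 ≤ p < 0.10.

0.05 ≤ p < 0.10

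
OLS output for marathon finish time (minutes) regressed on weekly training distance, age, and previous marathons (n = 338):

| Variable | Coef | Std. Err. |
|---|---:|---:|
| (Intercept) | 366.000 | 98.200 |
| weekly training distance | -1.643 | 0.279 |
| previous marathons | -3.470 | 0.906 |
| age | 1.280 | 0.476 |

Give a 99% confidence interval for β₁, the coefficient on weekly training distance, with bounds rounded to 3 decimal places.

(-2.366, -0.920)

Read off: b = -1.643, SE = 0.279 for weekly training distance.
df = n − k − 1 = 338 − 3 − 1 = 334.
t* = t_{0.005, 334} = 2.590629.
Margin = t* × SE = 2.590629 × 0.279 = 0.72279.
CI: -1.643 ± 0.72279 → (-2.366, -0.920).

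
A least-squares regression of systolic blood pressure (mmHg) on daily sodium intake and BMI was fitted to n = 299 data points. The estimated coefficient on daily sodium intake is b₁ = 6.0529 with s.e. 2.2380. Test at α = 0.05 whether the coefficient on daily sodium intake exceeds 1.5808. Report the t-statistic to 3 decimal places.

H₀: β₁ = 1.5808 vs H₁: β₁ > 1.5808.
t = (b₁ − β₁⁰)/SE = (6.0529 − 1.5808) / 2.2380 = 1.998.
df = n − k − 1 = 299 − 2 − 1 = 296.
One-sided p ≈ 0.0233, which is < 0.05, so reject H₀.
There is evidence that the true slope on daily sodium intake exceeds 1.5808 mmHg per unit, holding the other predictors fixed.

t = 1.998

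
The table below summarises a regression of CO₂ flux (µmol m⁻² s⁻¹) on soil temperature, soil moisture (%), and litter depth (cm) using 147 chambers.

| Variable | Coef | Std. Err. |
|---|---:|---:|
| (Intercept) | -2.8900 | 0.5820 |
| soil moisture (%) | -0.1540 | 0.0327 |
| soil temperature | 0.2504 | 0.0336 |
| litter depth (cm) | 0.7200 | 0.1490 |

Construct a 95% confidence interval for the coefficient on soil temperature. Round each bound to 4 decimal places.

(0.1840, 0.3168)

Read off: b = 0.2504, SE = 0.0336 for soil temperature.
df = n − k − 1 = 147 − 3 − 1 = 143.
t* = t_{0.025, 143} = 1.976692.
Margin = t* × SE = 1.976692 × 0.0336 = 0.066417.
CI: 0.2504 ± 0.066417 → (0.1840, 0.3168).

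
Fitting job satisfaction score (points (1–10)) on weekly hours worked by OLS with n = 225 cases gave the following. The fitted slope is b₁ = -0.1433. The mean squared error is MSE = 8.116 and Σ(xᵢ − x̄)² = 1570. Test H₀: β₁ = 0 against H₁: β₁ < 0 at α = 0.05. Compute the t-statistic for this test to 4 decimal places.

t = -1.9931

SE(b₁) = √(MSE/Sₓₓ) = √(8.116/1570) = 0.0718987.
t = -0.1433 / 0.0718987 = -1.9931.
df = n − 2 = 223.
One-sided p ≈ 0.0237, which is < 0.05, so reject H₀.
There is evidence that the true slope on weekly hours worked is negative.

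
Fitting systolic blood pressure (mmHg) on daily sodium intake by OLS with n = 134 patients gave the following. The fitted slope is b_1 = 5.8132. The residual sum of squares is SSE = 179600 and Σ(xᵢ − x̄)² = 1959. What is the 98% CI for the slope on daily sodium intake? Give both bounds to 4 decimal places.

MSE = SSE/(n − 2) = 179600/132 = 1360.61.
SE(b_1) = √(MSE/Sₓₓ) = √(1360.61/1959) = 0.833391.
df = n − 2 = 132.
t* = t_{0.01, 132} = 2.35493.
Margin = t* × SE = 2.35493 × 0.833391 = 1.962578.
CI: 5.8132 ± 1.962578 → (3.8506, 7.7758).
With 98% confidence, each one-unit increase in daily sodium intake is associated with a change of between 3.8506 and 7.7758 mmHg in systolic blood pressure.

(3.8506, 7.7758)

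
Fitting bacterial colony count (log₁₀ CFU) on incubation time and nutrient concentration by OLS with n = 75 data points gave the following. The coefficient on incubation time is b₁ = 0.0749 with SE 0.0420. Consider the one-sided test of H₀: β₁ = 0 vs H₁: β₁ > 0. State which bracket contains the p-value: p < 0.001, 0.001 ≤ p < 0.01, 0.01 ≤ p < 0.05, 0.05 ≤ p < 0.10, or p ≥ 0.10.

t = 0.0749 / 0.0420 = 1.783.
df = n − k − 1 = 75 − 2 − 1 = 72.
One-sided p = P(T_{72} > t) ≈ 0.0394.
So 0.01 ≤ p < 0.05.

0.01 ≤ p < 0.05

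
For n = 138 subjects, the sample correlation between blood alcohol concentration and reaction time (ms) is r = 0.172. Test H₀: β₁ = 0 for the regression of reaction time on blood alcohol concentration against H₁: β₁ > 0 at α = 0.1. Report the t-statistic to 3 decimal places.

t = 2.036

t = r·√(n − 2)/√(1 − r²) = 0.172·√136/√0.970416 = 2.036.
df = n − 2 = 136.
One-sided p ≈ 0.0218, which is < 0.1, so reject H₀.
There is evidence of a linear association between blood alcohol concentration and reaction time.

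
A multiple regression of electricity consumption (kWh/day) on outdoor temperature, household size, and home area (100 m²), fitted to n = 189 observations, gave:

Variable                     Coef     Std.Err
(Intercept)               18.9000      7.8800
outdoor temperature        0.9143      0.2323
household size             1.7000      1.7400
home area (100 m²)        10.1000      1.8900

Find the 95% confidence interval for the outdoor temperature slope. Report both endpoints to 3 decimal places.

(0.456, 1.373)

Read off: b = 0.9143, SE = 0.2323 for outdoor temperature.
df = n − k − 1 = 189 − 3 − 1 = 185.
t* = t_{0.025, 185} = 1.97287.
Margin = t* × SE = 1.97287 × 0.2323 = 0.45830.
CI: 0.9143 ± 0.45830 → (0.456, 1.373).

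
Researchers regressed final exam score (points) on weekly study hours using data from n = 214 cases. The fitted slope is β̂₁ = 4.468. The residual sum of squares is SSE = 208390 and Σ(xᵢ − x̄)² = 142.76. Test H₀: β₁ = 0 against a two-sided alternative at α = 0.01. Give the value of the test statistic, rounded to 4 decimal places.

MSE = SSE/(n − 2) = 208390/212 = 982.972.
SE(β̂₁) = √(MSE/Sₓₓ) = √(982.972/142.76) = 2.62402.
t = 4.468 / 2.62402 = 1.7027.
df = n − 2 = 212.
Two-sided p ≈ 0.0901, which is ≥ 0.01, so fail to reject H₀.
The data do not give significant evidence of an association between weekly study hours and final exam score.

t = 1.7027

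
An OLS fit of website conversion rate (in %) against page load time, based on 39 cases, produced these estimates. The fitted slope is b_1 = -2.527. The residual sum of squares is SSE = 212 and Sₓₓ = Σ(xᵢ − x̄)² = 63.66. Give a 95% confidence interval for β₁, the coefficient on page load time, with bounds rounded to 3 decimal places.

MSE = SSE/(n − 2) = 212/37 = 5.72973.
SE(b_1) = √(MSE/Sₓₓ) = √(5.72973/63.66) = 0.300009.
df = n − 2 = 37.
t* = t_{0.025, 37} = 2.026192.
Margin = t* × SE = 2.026192 × 0.300009 = 0.60788.
CI: -2.527 ± 0.60788 → (-3.135, -1.919).
With 95% confidence, each one-unit increase in page load time is associated with a change of between -3.135 and -1.919 % in website conversion rate.

(-3.135, -1.919)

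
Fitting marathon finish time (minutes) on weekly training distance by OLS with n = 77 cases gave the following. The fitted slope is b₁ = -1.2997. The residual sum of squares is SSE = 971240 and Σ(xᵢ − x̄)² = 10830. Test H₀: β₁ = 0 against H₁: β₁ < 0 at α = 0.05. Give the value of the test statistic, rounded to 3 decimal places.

MSE = SSE/(n − 2) = 971240/75 = 12949.9.
SE(b₁) = √(MSE/Sₓₓ) = √(12949.9/10830) = 1.0935.
t = -1.2997 / 1.0935 = -1.189.
df = n − 2 = 75.
One-sided p ≈ 0.1192, which is ≥ 0.05, so fail to reject H₀.
The data do not give significant evidence that the true slope on weekly training distance is negative.

t = -1.189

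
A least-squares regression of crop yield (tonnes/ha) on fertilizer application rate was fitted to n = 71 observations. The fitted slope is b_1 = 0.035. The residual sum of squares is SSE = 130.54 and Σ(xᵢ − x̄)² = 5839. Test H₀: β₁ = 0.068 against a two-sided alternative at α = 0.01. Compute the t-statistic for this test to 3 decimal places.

MSE = SSE/(n − 2) = 130.54/69 = 1.89188.
SE(b_1) = √(MSE/Sₓₓ) = √(1.89188/5839) = 0.0180002.
t = (0.035 − 0.068) / 0.0180002 = -1.833.
df = n − 2 = 69.
Two-sided p ≈ 0.0711, which is ≥ 0.01, so fail to reject H₀.
The data are consistent with a true slope of 0.068 tonnes/ha per unit of fertilizer application rate.

t = -1.833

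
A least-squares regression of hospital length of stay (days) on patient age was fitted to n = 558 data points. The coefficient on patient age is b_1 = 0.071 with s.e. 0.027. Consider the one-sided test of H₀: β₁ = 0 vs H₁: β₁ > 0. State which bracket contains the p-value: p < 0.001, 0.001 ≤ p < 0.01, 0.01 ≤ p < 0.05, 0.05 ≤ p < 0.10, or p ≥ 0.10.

0.001 ≤ p < 0.01

t = 0.071 / 0.027 = 2.630.
df = n − 2 = 558 − 2 = 556.
One-sided p = P(T_{556} > t) ≈ 0.0044.
So 0.001 ≤ p < 0.01.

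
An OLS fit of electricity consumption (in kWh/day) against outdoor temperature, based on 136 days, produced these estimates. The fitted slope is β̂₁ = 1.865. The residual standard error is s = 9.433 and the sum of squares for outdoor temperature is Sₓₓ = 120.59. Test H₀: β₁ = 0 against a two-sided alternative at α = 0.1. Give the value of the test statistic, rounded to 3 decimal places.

SE(β̂₁) = s/√Sₓₓ = 9.433/√120.59 = 0.859002.
t = 1.865 / 0.859002 = 2.171.
df = n − 2 = 134.
Two-sided p ≈ 0.0317, which is < 0.1, so reject H₀.
There is evidence that outdoor temperature is associated with electricity consumption.

t = 2.171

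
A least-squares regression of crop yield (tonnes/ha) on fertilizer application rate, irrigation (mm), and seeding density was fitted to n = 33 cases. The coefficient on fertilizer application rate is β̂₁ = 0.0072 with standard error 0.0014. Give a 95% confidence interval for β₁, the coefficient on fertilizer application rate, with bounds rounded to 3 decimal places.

df = n − k − 1 = 33 − 3 − 1 = 29.
t* = t_{0.025, 29} = 2.04523.
Margin = t* × SE = 2.04523 × 0.0014 = 0.00286.
CI: 0.0072 ± 0.00286 → (0.004, 0.010).
With 95% confidence, each one-unit increase in fertilizer application rate is associated with a change of between 0.004 and 0.010 tonnes/ha in crop yield, holding the other predictors fixed.

(0.004, 0.010)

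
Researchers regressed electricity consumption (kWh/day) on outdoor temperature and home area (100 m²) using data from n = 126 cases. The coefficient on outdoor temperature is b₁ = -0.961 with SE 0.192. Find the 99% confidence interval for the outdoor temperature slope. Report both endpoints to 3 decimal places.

(-1.463, -0.459)

df = n − k − 1 = 126 − 2 − 1 = 123.
t* = t_{0.005, 123} = 2.616392.
Margin = t* × SE = 2.616392 × 0.192 = 0.50235.
CI: -0.961 ± 0.50235 → (-1.463, -0.459).
With 99% confidence, each one-unit increase in outdoor temperature is associated with a change of between -1.463 and -0.459 kWh/day in electricity consumption, holding the other predictors fixed.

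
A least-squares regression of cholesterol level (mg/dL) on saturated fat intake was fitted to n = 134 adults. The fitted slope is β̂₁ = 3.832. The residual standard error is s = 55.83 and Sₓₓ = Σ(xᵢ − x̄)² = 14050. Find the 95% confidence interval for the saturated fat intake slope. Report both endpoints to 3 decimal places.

(2.900, 4.764)

SE(β̂₁) = s/√Sₓₓ = 55.83/√14050 = 0.471009.
df = n − 2 = 132.
t* = t_{0.025, 132} = 1.978099.
Margin = t* × SE = 1.978099 × 0.471009 = 0.93170.
CI: 3.832 ± 0.93170 → (2.900, 4.764).
With 95% confidence, each one-unit increase in saturated fat intake is associated with a change of between 2.900 and 4.764 mg/dL in cholesterol level.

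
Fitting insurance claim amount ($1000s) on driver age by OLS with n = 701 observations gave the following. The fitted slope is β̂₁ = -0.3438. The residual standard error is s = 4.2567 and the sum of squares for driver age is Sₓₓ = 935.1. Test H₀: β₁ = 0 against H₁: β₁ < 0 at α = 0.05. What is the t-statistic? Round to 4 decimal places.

t = -2.4698

SE(β̂₁) = s/√Sₓₓ = 4.2567/√935.1 = 0.139202.
t = -0.3438 / 0.139202 = -2.4698.
df = n − 2 = 699.
One-sided p ≈ 0.0069, which is < 0.05, so reject H₀.
There is evidence that the true slope on driver age is negative.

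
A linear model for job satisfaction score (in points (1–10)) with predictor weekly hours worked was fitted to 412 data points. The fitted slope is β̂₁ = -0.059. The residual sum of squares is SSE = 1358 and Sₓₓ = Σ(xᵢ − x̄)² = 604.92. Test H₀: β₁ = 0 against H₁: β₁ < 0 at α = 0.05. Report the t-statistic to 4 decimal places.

MSE = SSE/(n − 2) = 1358/410 = 3.3122.
SE(β̂₁) = √(MSE/Sₓₓ) = √(3.3122/604.92) = 0.0739961.
t = -0.059 / 0.0739961 = -0.7973.
df = n − 2 = 410.
One-sided p ≈ 0.2129, which is ≥ 0.05, so fail to reject H₀.
The data do not give significant evidence that the true slope on weekly hours worked is negative.

t = -0.7973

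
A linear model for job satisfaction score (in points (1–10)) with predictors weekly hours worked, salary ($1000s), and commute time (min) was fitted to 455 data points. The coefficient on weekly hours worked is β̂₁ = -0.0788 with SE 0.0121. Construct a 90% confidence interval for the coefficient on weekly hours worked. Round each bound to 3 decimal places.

df = n − k − 1 = 455 − 3 − 1 = 451.
t* = t_{0.05, 451} = 1.648239.
Margin = t* × SE = 1.648239 × 0.0121 = 0.01994.
CI: -0.0788 ± 0.01994 → (-0.099, -0.059).
With 90% confidence, each one-unit increase in weekly hours worked is associated with a change of between -0.099 and -0.059 points (1–10) in job satisfaction score, holding the other predictors fixed.

(-0.099, -0.059)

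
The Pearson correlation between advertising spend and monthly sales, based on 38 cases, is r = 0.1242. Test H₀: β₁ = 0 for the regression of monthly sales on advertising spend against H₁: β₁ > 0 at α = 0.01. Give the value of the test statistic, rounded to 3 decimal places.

t = r·√(n − 2)/√(1 − r²) = 0.1242·√36/√0.984574 = 0.751.
df = n − 2 = 36.
One-sided p ≈ 0.2288, which is ≥ 0.01, so fail to reject H₀.
The data do not give significant evidence of a linear association between advertising spend and monthly sales.

t = 0.751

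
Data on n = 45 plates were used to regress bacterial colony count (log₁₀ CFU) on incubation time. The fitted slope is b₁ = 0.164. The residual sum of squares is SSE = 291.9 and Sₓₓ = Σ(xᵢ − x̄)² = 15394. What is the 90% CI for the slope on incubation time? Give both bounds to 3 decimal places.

(0.129, 0.199)

MSE = SSE/(n − 2) = 291.9/43 = 6.78837.
SE(b₁) = √(MSE/Sₓₓ) = √(6.78837/15394) = 0.0209994.
df = n − 2 = 43.
t* = t_{0.05, 43} = 1.681071.
Margin = t* × SE = 1.681071 × 0.0209994 = 0.03530.
CI: 0.164 ± 0.03530 → (0.129, 0.199).
With 90% confidence, each one-unit increase in incubation time is associated with a change of between 0.129 and 0.199 log₁₀ CFU in bacterial colony count.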